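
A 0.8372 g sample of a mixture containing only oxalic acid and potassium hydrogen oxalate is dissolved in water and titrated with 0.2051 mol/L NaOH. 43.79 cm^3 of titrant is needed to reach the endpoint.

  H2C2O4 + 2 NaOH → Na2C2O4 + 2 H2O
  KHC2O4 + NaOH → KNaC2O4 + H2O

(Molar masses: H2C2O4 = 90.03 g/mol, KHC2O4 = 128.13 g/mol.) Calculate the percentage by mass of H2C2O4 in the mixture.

20.29 %

n(NaOH) = 0.04379 × 0.2051 = 8.981 × 10^-3 mol
Let x = n(H2C2O4), y = n(KHC2O4).
Titrant: 2x + 1y = 8.981 × 10^-3;  mass: 90.03x + 128.13y = 0.8372
Solving, x = 1.886 × 10^-3 mol, y = 5.209 × 10^-3 mol
mass of H2C2O4 = 1.886 × 10^-3 × 90.03 = 0.1698 g
% H2C2O4 = 0.1698 / 0.8372 × 100 = 20.29 %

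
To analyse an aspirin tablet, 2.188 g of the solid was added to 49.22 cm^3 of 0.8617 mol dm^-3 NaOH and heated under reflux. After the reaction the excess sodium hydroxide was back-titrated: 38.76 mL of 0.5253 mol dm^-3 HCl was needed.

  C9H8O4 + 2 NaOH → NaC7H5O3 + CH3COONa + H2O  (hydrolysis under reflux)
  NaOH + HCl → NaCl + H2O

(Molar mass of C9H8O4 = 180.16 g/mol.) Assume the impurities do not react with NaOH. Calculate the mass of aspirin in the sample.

1.986 g

n(NaOH) added = 0.04922 × 0.8617 = 0.04241 mol
n(HCl) used in back-titration = 0.03876 × 0.5253 = 0.02036 mol
n(NaOH) left over = 0.02036 mol (1:1 ratio)
n(NaOH) consumed by analyte = 0.04241 − 0.02036 = 0.02205 mol
From the 1:2 ratio, n(C9H8O4) = 1/2 × 0.02205 = 0.01103 mol
mass of C9H8O4 = 0.01103 × 180.16 = 1.986 g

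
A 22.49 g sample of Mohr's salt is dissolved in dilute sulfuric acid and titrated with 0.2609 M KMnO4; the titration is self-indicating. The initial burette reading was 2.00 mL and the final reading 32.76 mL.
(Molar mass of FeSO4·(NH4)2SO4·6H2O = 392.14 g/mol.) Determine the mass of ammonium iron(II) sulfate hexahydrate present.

15.74 g

MnO4^- + 5 Fe^2+ + 8 H^+ → Mn^2+ + 5 Fe^3+ + 4 H2O
n(KMnO4) = 0.03076 L × 0.2609 mol/L = 8.025 × 10^-3 mol
From the 5:1 ratio, n(FeSO4·(NH4)2SO4·6H2O) = 5/1 × 8.025 × 10^-3 = 0.04013 mol
mass of FeSO4·(NH4)2SO4·6H2O = 0.04013 × 392.14 g/mol = 15.74 g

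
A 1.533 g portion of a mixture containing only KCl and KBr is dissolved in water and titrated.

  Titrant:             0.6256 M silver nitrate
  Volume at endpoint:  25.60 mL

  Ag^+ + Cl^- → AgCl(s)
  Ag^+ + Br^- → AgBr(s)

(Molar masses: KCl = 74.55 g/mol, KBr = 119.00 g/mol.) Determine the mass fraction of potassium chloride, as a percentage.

40.79 %

n(AgNO3) = 0.02560 × 0.6256 = 0.01602 mol
Let x = n(KCl), y = n(KBr).
Titrant: 1x + 1y = 0.01602;  mass: 74.55x + 119.00y = 1.533
Solving, x = 8.388 × 10^-3 mol, y = 7.628 × 10^-3 mol
mass of KCl = 8.388 × 10^-3 × 74.55 = 0.6253 g
% KCl = 0.6253 / 1.533 × 100 = 40.79 %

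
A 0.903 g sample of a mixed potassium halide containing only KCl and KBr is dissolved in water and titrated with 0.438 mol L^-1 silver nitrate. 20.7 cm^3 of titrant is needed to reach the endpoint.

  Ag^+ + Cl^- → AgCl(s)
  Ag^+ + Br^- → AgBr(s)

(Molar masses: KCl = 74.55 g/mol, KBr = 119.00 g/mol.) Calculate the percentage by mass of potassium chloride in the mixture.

n(AgNO3) = 0.0207 × 0.438 = 9.07 × 10^-3 mol
Let x = n(KCl), y = n(KBr).
Titrant: 1x + 1y = 9.07 × 10^-3;  mass: 74.55x + 119.00y = 0.903
Solving, x = 3.96 × 10^-3 mol, y = 5.11 × 10^-3 mol
mass of KCl = 3.96 × 10^-3 × 74.55 = 0.295 g
% KCl = 0.295 / 0.903 × 100 = 32.7 %

32.7 %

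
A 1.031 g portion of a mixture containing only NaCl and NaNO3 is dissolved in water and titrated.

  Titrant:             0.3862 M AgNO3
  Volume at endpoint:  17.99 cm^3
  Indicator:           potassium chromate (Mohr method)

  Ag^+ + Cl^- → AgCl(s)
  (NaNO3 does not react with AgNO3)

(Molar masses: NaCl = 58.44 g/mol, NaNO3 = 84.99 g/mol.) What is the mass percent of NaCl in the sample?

n(AgNO3) = 0.01799 × 0.3862 = 6.948 × 10^-3 mol
Let x = n(NaCl), y = n(NaNO3).
Titrant: 1x = 6.948 × 10^-3;  mass: 58.44x + 84.99y = 1.031
Solving, x = 6.948 × 10^-3 mol, y = 7.354 × 10^-3 mol
mass of NaCl = 6.948 × 10^-3 × 58.44 = 0.4060 g
% NaCl = 0.4060 / 1.031 × 100 = 39.38 %

39.38 %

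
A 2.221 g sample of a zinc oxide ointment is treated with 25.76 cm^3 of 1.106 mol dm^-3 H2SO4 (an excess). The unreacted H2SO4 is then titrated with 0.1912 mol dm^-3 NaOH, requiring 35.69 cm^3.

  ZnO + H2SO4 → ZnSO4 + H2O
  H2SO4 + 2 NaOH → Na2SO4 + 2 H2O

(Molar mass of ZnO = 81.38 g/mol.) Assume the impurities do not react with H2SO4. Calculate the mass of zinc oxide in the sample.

n(H2SO4) added = 0.02576 × 1.106 = 0.02849 mol
n(NaOH) used in back-titration = 0.03569 × 0.1912 = 6.824 × 10^-3 mol
From the 1:2 ratio, n(H2SO4) left over = 1/2 × 6.824 × 10^-3 = 3.412 × 10^-3 mol
n(H2SO4) consumed by analyte = 0.02849 − 3.412 × 10^-3 = 0.02508 mol
n(ZnO) = 0.02508 mol (1:1 ratio)
mass of ZnO = 0.02508 × 81.38 = 2.041 g

2.041 g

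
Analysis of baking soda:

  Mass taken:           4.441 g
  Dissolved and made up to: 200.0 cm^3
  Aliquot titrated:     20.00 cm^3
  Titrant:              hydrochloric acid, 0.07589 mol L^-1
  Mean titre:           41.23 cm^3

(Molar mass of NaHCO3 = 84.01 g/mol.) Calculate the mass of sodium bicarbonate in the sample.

2.629 g

NaHCO3 + HCl → NaCl + H2O + CO2
n(HCl) per titration = 0.04123 × 0.07589 = 3.129 × 10^-3 mol
n(NaHCO3) in each aliquot = 3.129 × 10^-3 mol (1:1 ratio)
n(NaHCO3) in the whole flask = 3.129 × 10^-3 × 200.0/20.00 = 0.03129 mol
mass of NaHCO3 = 0.03129 × 84.01 = 2.629 g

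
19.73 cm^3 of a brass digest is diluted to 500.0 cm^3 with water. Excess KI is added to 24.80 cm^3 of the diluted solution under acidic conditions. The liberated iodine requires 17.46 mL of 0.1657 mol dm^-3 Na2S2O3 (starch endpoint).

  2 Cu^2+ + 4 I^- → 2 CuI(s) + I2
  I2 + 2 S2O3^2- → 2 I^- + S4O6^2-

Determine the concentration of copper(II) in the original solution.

n(S2O3^2-) = 0.01746 × 0.1657 = 2.893 × 10^-3 mol
n(I2) = n(S2O3^2-)/2 = 1.447 × 10^-3 mol
From the 2:1 ratio, n(Cu2+) in the aliquot = 2/1 × 1.447 × 10^-3 = 2.893 × 10^-3 mol
[Cu2+]_dilute = 2.893 × 10^-3 / 0.02480 = 0.1167 mol/L
[Cu2+]_original = 0.1167 × 500.0/19.73 = 2.956 mol/L

2.956 mol/L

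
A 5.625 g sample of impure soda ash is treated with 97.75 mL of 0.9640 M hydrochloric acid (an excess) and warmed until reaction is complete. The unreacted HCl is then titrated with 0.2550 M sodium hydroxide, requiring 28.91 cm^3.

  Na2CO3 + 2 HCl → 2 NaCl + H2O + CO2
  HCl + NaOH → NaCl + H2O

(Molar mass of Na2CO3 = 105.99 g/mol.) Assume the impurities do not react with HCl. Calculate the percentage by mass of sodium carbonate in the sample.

n(HCl) added = 0.09775 × 0.9640 = 0.09423 mol
n(NaOH) used in back-titration = 0.02891 × 0.2550 = 7.372 × 10^-3 mol
n(HCl) left over = 7.372 × 10^-3 mol (1:1 ratio)
n(HCl) consumed by analyte = 0.09423 − 7.372 × 10^-3 = 0.08686 mol
From the 1:2 ratio, n(Na2CO3) = 1/2 × 0.08686 = 0.04343 mol
mass of Na2CO3 = 0.04343 × 105.99 = 4.603 g
% Na2CO3 = 4.603 / 5.625 × 100 = 81.83 %

81.83 %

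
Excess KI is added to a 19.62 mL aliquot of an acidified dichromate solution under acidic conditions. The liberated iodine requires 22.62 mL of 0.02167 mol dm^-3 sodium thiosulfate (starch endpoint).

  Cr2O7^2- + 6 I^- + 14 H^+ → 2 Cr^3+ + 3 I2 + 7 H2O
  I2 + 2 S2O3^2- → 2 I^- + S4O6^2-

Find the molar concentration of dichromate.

0.004164 mol/L

n(S2O3^2-) = 0.02262 × 0.02167 = 4.902 × 10^-4 mol
n(I2) = n(S2O3^2-)/2 = 2.451 × 10^-4 mol
From the 1:3 ratio, n(Cr2O7^2-) in the aliquot = 1/3 × 2.451 × 10^-4 = 8.170 × 10^-5 mol
[Cr2O7^2-] = 8.170 × 10^-5 / 0.01962 = 0.004164 mol/L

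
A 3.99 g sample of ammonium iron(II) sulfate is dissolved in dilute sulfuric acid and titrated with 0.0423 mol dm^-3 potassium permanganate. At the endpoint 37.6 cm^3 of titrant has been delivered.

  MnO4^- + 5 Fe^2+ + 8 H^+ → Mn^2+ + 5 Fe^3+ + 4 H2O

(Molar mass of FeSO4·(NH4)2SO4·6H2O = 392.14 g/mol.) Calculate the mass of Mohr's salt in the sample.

n(KMnO4) = 0.0376 L × 0.0423 mol/L = 1.59 × 10^-3 mol
From the 5:1 ratio, n(FeSO4·(NH4)2SO4·6H2O) = 5/1 × 1.59 × 10^-3 = 7.95 × 10^-3 mol
mass of FeSO4·(NH4)2SO4·6H2O = 7.95 × 10^-3 × 392.14 g/mol = 3.12 g

3.12 g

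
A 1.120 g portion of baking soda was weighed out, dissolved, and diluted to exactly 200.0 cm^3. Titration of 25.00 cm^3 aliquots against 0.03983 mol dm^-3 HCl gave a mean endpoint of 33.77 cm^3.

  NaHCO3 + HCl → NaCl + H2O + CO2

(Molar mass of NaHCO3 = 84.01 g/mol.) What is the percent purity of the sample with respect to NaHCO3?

80.71 %

n(HCl) per titration = 0.03377 × 0.03983 = 1.345 × 10^-3 mol
n(NaHCO3) in each aliquot = 1.345 × 10^-3 mol (1:1 ratio)
n(NaHCO3) in the whole flask = 1.345 × 10^-3 × 200.0/25.00 = 0.01076 mol
mass of NaHCO3 = 0.01076 × 84.01 = 0.9040 g
% NaHCO3 = 0.9040 / 1.120 × 100 = 80.71 %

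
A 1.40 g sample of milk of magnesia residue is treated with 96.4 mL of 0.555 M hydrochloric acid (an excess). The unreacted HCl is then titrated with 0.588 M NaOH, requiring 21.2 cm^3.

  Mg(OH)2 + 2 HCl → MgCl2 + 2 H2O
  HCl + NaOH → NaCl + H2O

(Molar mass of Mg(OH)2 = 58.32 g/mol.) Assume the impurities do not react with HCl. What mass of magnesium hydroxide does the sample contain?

1.20 g

n(HCl) added = 0.0964 × 0.555 = 0.0535 mol
n(NaOH) used in back-titration = 0.0212 × 0.588 = 0.0125 mol
n(HCl) left over = 0.0125 mol (1:1 ratio)
n(HCl) consumed by analyte = 0.0535 − 0.0125 = 0.0410 mol
From the 1:2 ratio, n(Mg(OH)2) = 1/2 × 0.0410 = 0.0205 mol
mass of Mg(OH)2 = 0.0205 × 58.32 = 1.20 g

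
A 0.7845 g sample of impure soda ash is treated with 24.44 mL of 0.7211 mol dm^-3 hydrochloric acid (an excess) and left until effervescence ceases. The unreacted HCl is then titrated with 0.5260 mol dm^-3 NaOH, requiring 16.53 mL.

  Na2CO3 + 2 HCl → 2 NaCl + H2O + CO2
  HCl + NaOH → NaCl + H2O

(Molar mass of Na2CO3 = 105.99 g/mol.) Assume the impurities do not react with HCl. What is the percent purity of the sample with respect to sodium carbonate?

n(HCl) added = 0.02444 × 0.7211 = 0.01762 mol
n(NaOH) used in back-titration = 0.01653 × 0.5260 = 8.695 × 10^-3 mol
n(HCl) left over = 8.695 × 10^-3 mol (1:1 ratio)
n(HCl) consumed by analyte = 0.01762 − 8.695 × 10^-3 = 8.929 × 10^-3 mol
From the 1:2 ratio, n(Na2CO3) = 1/2 × 8.929 × 10^-3 = 4.464 × 10^-3 mol
mass of Na2CO3 = 4.464 × 10^-3 × 105.99 = 0.4732 g
% Na2CO3 = 0.4732 / 0.7845 × 100 = 60.32 %

60.32 %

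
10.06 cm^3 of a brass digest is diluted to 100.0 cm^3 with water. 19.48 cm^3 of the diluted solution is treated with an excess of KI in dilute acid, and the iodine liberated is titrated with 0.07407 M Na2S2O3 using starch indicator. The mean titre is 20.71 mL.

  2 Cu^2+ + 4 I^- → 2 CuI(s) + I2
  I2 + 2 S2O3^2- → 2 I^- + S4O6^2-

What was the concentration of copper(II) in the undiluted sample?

n(S2O3^2-) = 0.02071 × 0.07407 = 1.534 × 10^-3 mol
n(I2) = n(S2O3^2-)/2 = 7.670 × 10^-4 mol
From the 2:1 ratio, n(Cu2+) in the aliquot = 2/1 × 7.670 × 10^-4 = 1.534 × 10^-3 mol
[Cu2+]_dilute = 1.534 × 10^-3 / 0.01948 = 0.07875 mol/L
[Cu2+]_original = 0.07875 × 100.0/10.06 = 0.7828 mol/L

0.7828 M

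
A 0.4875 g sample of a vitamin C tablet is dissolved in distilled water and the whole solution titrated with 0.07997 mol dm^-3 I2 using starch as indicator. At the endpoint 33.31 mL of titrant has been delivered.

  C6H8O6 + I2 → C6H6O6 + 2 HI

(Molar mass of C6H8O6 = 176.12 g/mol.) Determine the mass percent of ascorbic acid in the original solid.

96.24 %

n(I2) = 0.03331 L × 0.07997 mol/L = 2.664 × 10^-3 mol
n(C6H8O6) = 2.664 × 10^-3 mol (1:1 ratio)
mass of C6H8O6 = 2.664 × 10^-3 × 176.12 g/mol = 0.4691 g
% C6H8O6 = 0.4691 / 0.4875 × 100 = 96.24 %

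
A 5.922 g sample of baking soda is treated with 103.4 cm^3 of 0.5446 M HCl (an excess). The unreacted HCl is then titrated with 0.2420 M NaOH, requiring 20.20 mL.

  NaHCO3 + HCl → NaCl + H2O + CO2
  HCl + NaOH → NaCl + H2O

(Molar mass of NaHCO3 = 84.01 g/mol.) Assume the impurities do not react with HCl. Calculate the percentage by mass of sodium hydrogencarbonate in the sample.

n(HCl) added = 0.1034 × 0.5446 = 0.05631 mol
n(NaOH) used in back-titration = 0.02020 × 0.2420 = 4.888 × 10^-3 mol
n(HCl) left over = 4.888 × 10^-3 mol (1:1 ratio)
n(HCl) consumed by analyte = 0.05631 − 4.888 × 10^-3 = 0.05142 mol
n(NaHCO3) = 0.05142 mol (1:1 ratio)
mass of NaHCO3 = 0.05142 × 84.01 = 4.320 g
% NaHCO3 = 4.320 / 5.922 × 100 = 72.95 %

72.95 %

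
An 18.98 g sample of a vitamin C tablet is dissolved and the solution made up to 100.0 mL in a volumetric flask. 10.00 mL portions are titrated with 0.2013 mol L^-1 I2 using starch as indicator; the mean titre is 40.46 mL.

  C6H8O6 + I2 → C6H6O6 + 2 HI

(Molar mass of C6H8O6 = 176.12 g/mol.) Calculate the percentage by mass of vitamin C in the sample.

n(I2) per titration = 0.04046 × 0.2013 = 8.145 × 10^-3 mol
n(C6H8O6) in each aliquot = 8.145 × 10^-3 mol (1:1 ratio)
n(C6H8O6) in the whole flask = 8.145 × 10^-3 × 100.0/10.00 = 0.08145 mol
mass of C6H8O6 = 0.08145 × 176.12 = 14.34 g
% C6H8O6 = 14.34 / 18.98 × 100 = 75.58 %

75.58 %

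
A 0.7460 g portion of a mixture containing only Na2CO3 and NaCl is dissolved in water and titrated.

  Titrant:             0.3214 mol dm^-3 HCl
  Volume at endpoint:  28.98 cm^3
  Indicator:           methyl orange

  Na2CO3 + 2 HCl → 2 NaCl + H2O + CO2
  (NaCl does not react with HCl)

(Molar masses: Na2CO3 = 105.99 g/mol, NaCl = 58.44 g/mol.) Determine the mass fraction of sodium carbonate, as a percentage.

n(HCl) = 0.02898 × 0.3214 = 9.314 × 10^-3 mol
Let x = n(Na2CO3), y = n(NaCl).
Titrant: 2x = 9.314 × 10^-3;  mass: 105.99x + 58.44y = 0.7460
Solving, x = 4.657 × 10^-3 mol, y = 4.319 × 10^-3 mol
mass of Na2CO3 = 4.657 × 10^-3 × 105.99 = 0.4936 g
% Na2CO3 = 0.4936 / 0.7460 × 100 = 66.17 %

66.17 %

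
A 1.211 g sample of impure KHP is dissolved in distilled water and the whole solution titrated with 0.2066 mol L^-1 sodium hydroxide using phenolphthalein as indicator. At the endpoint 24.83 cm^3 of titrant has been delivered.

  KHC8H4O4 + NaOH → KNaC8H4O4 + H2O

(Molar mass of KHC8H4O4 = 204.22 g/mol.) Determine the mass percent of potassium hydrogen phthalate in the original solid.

n(NaOH) = 0.02483 L × 0.2066 mol/L = 5.130 × 10^-3 mol
n(KHC8H4O4) = 5.130 × 10^-3 mol (1:1 ratio)
mass of KHC8H4O4 = 5.130 × 10^-3 × 204.22 g/mol = 1.048 g
% KHC8H4O4 = 1.048 / 1.211 × 100 = 86.51 %

86.51 %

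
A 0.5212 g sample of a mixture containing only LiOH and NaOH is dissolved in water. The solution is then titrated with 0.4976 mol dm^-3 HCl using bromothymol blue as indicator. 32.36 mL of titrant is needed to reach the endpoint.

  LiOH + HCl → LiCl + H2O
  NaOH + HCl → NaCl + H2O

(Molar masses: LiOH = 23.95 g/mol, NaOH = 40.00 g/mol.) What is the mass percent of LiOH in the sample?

n(HCl) = 0.03236 × 0.4976 = 0.01610 mol
Let x = n(LiOH), y = n(NaOH).
Titrant: 1x + 1y = 0.01610;  mass: 23.95x + 40.00y = 0.5212
Solving, x = 7.657 × 10^-3 mol, y = 8.445 × 10^-3 mol
mass of LiOH = 7.657 × 10^-3 × 23.95 = 0.1834 g
% LiOH = 0.1834 / 0.5212 × 100 = 35.18 %

35.18 %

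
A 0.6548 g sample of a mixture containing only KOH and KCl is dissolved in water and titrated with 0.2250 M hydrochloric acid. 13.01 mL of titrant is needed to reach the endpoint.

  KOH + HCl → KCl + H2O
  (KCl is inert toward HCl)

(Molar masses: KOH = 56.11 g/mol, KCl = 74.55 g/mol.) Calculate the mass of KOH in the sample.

0.1642 g

n(HCl) = 0.01301 × 0.2250 = 2.927 × 10^-3 mol
Let x = n(KOH), y = n(KCl).
Titrant: 1x = 2.927 × 10^-3;  mass: 56.11x + 74.55y = 0.6548
Solving, x = 2.927 × 10^-3 mol, y = 6.580 × 10^-3 mol
mass of KOH = 2.927 × 10^-3 × 56.11 = 0.1642 g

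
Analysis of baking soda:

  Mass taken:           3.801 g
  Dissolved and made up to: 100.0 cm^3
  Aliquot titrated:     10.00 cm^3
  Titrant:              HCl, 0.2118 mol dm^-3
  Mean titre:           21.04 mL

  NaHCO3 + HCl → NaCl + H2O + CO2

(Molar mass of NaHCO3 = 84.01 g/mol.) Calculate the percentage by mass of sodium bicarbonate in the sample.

n(HCl) per titration = 0.02104 × 0.2118 = 4.456 × 10^-3 mol
n(NaHCO3) in each aliquot = 4.456 × 10^-3 mol (1:1 ratio)
n(NaHCO3) in the whole flask = 4.456 × 10^-3 × 100.0/10.00 = 0.04456 mol
mass of NaHCO3 = 0.04456 × 84.01 = 3.744 g
% NaHCO3 = 3.744 / 3.801 × 100 = 98.49 %

98.49 %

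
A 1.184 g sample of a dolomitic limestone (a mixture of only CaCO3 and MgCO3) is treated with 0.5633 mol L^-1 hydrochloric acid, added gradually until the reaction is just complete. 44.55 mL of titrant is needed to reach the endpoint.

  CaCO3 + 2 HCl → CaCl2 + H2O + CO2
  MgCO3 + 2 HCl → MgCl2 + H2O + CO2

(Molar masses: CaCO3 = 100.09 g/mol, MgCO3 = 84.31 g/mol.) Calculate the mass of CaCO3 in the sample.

0.8000 g

n(HCl) = 0.04455 × 0.5633 = 0.02510 mol
Let x = n(CaCO3), y = n(MgCO3).
Titrant: 2x + 2y = 0.02510;  mass: 100.09x + 84.31y = 1.184
Solving, x = 7.992 × 10^-3 mol, y = 4.555 × 10^-3 mol
mass of CaCO3 = 7.992 × 10^-3 × 100.09 = 0.8000 g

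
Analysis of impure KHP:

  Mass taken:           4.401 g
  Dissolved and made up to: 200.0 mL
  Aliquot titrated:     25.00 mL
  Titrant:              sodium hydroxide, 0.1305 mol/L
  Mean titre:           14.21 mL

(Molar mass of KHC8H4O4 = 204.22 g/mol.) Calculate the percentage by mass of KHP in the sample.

KHC8H4O4 + NaOH → KNaC8H4O4 + H2O
n(NaOH) per titration = 0.01421 × 0.1305 = 1.854 × 10^-3 mol
n(KHC8H4O4) in each aliquot = 1.854 × 10^-3 mol (1:1 ratio)
n(KHC8H4O4) in the whole flask = 1.854 × 10^-3 × 200.0/25.00 = 0.01484 mol
mass of KHC8H4O4 = 0.01484 × 204.22 = 3.030 g
% KHC8H4O4 = 3.030 / 4.401 × 100 = 68.84 %

68.84 %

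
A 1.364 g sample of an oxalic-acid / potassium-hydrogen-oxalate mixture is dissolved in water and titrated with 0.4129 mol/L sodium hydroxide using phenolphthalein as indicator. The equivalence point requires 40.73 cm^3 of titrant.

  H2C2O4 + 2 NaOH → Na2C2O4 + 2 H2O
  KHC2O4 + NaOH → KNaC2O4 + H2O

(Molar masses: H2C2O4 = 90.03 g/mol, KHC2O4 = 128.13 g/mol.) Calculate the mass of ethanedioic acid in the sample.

0.4283 g

n(NaOH) = 0.04073 × 0.4129 = 0.01682 mol
Let x = n(H2C2O4), y = n(KHC2O4).
Titrant: 2x + 1y = 0.01682;  mass: 90.03x + 128.13y = 1.364
Solving, x = 4.757 × 10^-3 mol, y = 7.303 × 10^-3 mol
mass of H2C2O4 = 4.757 × 10^-3 × 90.03 = 0.4283 g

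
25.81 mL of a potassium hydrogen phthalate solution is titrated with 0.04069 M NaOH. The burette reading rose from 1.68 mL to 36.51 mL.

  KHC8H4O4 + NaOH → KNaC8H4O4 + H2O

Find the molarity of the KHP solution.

0.05491 M

n(NaOH) = 0.03483 L × 0.04069 mol/L = 1.417 × 10^-3 mol
n(KHC8H4O4) = 1.417 × 10^-3 mol (1:1 mole ratio)
[KHC8H4O4] = 1.417 × 10^-3 mol / 0.02581 L = 0.05491 mol/L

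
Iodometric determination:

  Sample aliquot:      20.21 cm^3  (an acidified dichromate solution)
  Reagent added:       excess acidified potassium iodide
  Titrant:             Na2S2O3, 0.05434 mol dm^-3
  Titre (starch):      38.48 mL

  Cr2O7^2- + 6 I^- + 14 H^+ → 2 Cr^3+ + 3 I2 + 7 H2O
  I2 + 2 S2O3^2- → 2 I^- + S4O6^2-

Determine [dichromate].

0.01724 mol/L

n(S2O3^2-) = 0.03848 × 0.05434 = 2.091 × 10^-3 mol
n(I2) = n(S2O3^2-)/2 = 1.046 × 10^-3 mol
From the 1:3 ratio, n(Cr2O7^2-) in the aliquot = 1/3 × 1.046 × 10^-3 = 3.485 × 10^-4 mol
[Cr2O7^2-] = 3.485 × 10^-4 / 0.02021 = 0.01724 mol/L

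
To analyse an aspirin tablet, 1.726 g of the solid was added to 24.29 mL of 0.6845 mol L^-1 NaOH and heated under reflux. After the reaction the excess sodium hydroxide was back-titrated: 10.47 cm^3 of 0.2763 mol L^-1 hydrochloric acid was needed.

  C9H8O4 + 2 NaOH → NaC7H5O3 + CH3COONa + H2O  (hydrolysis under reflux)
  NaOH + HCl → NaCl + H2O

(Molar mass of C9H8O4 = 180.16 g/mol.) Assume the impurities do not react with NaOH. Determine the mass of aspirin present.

1.237 g

n(NaOH) added = 0.02429 × 0.6845 = 0.01663 mol
n(HCl) used in back-titration = 0.01047 × 0.2763 = 2.893 × 10^-3 mol
n(NaOH) left over = 2.893 × 10^-3 mol (1:1 ratio)
n(NaOH) consumed by analyte = 0.01663 − 2.893 × 10^-3 = 0.01373 mol
From the 1:2 ratio, n(C9H8O4) = 1/2 × 0.01373 = 6.867 × 10^-3 mol
mass of C9H8O4 = 6.867 × 10^-3 × 180.16 = 1.237 g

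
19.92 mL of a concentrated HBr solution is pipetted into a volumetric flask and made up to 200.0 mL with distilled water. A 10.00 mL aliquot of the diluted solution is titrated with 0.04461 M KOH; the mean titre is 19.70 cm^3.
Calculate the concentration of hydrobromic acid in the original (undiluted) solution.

0.8823 M

HBr + KOH → KBr + H2O
n(KOH) = 0.01970 × 0.04461 = 8.788 × 10^-4 mol
n(HBr) in the aliquot = 8.788 × 10^-4 mol (1:1 ratio)
[HBr]_dilute = 8.788 × 10^-4 / 0.01000 = 0.08788 mol/L
Dilution factor = 200.0 / 19.92 = 10.04
[HBr]_stock = 0.08788 × 10.04 = 0.8823 mol/L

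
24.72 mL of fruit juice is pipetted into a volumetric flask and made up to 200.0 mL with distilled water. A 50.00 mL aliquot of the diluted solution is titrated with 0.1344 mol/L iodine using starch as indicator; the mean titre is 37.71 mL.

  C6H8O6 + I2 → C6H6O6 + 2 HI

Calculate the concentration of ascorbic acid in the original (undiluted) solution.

0.8201 mol/L

n(I2) = 0.03771 × 0.1344 = 5.068 × 10^-3 mol
n(C6H8O6) in the aliquot = 5.068 × 10^-3 mol (1:1 ratio)
[C6H8O6]_dilute = 5.068 × 10^-3 / 0.05000 = 0.1014 mol/L
Dilution factor = 200.0 / 24.72 = 8.091
[C6H8O6]_stock = 0.1014 × 8.091 = 0.8201 mol/L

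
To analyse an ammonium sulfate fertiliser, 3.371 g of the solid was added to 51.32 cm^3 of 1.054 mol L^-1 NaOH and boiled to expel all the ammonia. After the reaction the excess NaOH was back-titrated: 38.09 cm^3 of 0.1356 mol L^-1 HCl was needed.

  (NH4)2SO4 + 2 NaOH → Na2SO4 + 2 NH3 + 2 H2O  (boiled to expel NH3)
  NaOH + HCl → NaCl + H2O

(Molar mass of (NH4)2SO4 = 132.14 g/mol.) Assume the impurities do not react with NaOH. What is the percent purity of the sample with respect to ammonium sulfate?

n(NaOH) added = 0.05132 × 1.054 = 0.05409 mol
n(HCl) used in back-titration = 0.03809 × 0.1356 = 5.165 × 10^-3 mol
n(NaOH) left over = 5.165 × 10^-3 mol (1:1 ratio)
n(NaOH) consumed by analyte = 0.05409 − 5.165 × 10^-3 = 0.04893 mol
From the 1:2 ratio, n((NH4)2SO4) = 1/2 × 0.04893 = 0.02446 mol
mass of (NH4)2SO4 = 0.02446 × 132.14 = 3.233 g
% (NH4)2SO4 = 3.233 / 3.371 × 100 = 95.89 %

95.89 %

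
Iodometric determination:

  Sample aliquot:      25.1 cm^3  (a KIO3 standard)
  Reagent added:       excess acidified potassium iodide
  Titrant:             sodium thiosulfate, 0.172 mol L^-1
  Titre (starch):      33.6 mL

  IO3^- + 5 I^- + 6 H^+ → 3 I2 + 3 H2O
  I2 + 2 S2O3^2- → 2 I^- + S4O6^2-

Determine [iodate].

0.0384 mol/L

n(S2O3^2-) = 0.0336 × 0.172 = 5.78 × 10^-3 mol
n(I2) = n(S2O3^2-)/2 = 2.89 × 10^-3 mol
From the 1:3 ratio, n(IO3^-) in the aliquot = 1/3 × 2.89 × 10^-3 = 9.63 × 10^-4 mol
[IO3^-] = 9.63 × 10^-4 / 0.0251 = 0.0384 mol/L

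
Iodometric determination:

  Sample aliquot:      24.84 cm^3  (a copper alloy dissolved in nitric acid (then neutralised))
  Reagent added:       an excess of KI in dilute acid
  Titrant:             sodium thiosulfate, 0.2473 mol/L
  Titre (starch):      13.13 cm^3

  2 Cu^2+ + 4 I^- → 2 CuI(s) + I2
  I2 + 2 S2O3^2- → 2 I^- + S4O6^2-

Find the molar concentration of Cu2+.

0.1307 mol/L

n(S2O3^2-) = 0.01313 × 0.2473 = 3.247 × 10^-3 mol
n(I2) = n(S2O3^2-)/2 = 1.624 × 10^-3 mol
From the 2:1 ratio, n(Cu2+) in the aliquot = 2/1 × 1.624 × 10^-3 = 3.247 × 10^-3 mol
[Cu2+] = 3.247 × 10^-3 / 0.02484 = 0.1307 mol/L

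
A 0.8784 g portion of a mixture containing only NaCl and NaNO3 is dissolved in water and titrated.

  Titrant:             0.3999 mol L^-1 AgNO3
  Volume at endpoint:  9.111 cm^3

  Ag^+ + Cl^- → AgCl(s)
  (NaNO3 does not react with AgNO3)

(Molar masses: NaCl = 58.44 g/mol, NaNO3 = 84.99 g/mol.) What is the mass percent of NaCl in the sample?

24.24 %

n(AgNO3) = 0.009111 × 0.3999 = 3.643 × 10^-3 mol
Let x = n(NaCl), y = n(NaNO3).
Titrant: 1x = 3.643 × 10^-3;  mass: 58.44x + 84.99y = 0.8784
Solving, x = 3.643 × 10^-3 mol, y = 7.830 × 10^-3 mol
mass of NaCl = 3.643 × 10^-3 × 58.44 = 0.2129 g
% NaCl = 0.2129 / 0.8784 × 100 = 24.24 %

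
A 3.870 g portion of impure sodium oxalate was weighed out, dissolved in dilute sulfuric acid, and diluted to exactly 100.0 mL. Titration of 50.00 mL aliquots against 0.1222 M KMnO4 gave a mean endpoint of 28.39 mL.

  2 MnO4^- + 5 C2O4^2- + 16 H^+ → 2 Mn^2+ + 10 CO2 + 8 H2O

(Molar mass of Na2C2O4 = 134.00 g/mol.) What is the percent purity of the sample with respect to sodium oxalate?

60.06 %

n(KMnO4) per titration = 0.02839 × 0.1222 = 3.469 × 10^-3 mol
From the 5:2 ratio, n(Na2C2O4) in each aliquot = 5/2 × 3.469 × 10^-3 = 8.673 × 10^-3 mol
n(Na2C2O4) in the whole flask = 8.673 × 10^-3 × 100.0/50.00 = 0.01735 mol
mass of Na2C2O4 = 0.01735 × 134.00 = 2.324 g
% Na2C2O4 = 2.324 / 3.870 × 100 = 60.06 %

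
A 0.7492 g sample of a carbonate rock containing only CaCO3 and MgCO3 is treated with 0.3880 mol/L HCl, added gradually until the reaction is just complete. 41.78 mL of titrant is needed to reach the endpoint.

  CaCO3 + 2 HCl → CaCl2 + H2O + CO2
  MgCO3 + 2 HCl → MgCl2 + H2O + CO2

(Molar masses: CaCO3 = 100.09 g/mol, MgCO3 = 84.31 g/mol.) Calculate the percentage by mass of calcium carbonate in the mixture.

n(HCl) = 0.04178 × 0.3880 = 0.01621 mol
Let x = n(CaCO3), y = n(MgCO3).
Titrant: 2x + 2y = 0.01621;  mass: 100.09x + 84.31y = 0.7492
Solving, x = 4.172 × 10^-3 mol, y = 3.933 × 10^-3 mol
mass of CaCO3 = 4.172 × 10^-3 × 100.09 = 0.4176 g
% CaCO3 = 0.4176 / 0.7492 × 100 = 55.74 %

55.74 %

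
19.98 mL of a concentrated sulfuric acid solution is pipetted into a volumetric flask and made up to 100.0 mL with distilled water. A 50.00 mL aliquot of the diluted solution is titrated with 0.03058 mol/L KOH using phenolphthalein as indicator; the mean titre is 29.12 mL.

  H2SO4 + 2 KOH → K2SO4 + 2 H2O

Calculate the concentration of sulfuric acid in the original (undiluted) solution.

n(KOH) = 0.02912 × 0.03058 = 8.905 × 10^-4 mol
From the 1:2 ratio, n(H2SO4) in the aliquot = 1/2 × 8.905 × 10^-4 = 4.452 × 10^-4 mol
[H2SO4]_dilute = 4.452 × 10^-4 / 0.05000 = 0.008905 mol/L
Dilution factor = 100.0 / 19.98 = 5.005
[H2SO4]_stock = 0.008905 × 5.005 = 0.04457 mol/L

0.04457 mol/L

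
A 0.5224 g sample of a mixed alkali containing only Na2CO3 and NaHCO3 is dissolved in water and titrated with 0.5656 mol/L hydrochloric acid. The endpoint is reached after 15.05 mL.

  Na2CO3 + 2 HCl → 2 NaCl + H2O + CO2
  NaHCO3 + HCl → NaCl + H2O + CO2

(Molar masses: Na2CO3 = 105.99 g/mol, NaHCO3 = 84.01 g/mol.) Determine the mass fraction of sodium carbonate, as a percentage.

63.03 %

n(HCl) = 0.01505 × 0.5656 = 8.512 × 10^-3 mol
Let x = n(Na2CO3), y = n(NaHCO3).
Titrant: 2x + 1y = 8.512 × 10^-3;  mass: 105.99x + 84.01y = 0.5224
Solving, x = 3.107 × 10^-3 mol, y = 2.299 × 10^-3 mol
mass of Na2CO3 = 3.107 × 10^-3 × 105.99 = 0.3293 g
% Na2CO3 = 0.3293 / 0.5224 × 100 = 63.03 %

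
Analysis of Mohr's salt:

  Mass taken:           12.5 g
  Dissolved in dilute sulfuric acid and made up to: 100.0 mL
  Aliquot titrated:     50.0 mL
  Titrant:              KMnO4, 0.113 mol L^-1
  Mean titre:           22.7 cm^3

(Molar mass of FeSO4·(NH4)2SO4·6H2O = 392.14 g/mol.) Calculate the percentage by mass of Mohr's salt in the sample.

MnO4^- + 5 Fe^2+ + 8 H^+ → Mn^2+ + 5 Fe^3+ + 4 H2O
n(KMnO4) per titration = 0.0227 × 0.113 = 2.57 × 10^-3 mol
From the 5:1 ratio, n(FeSO4·(NH4)2SO4·6H2O) in each aliquot = 5/1 × 2.57 × 10^-3 = 0.0128 mol
n(FeSO4·(NH4)2SO4·6H2O) in the whole flask = 0.0128 × 100.0/50.0 = 0.0257 mol
mass of FeSO4·(NH4)2SO4·6H2O = 0.0257 × 392.14 = 10.1 g
% FeSO4·(NH4)2SO4·6H2O = 10.1 / 12.5 × 100 = 80.5 %

80.5 %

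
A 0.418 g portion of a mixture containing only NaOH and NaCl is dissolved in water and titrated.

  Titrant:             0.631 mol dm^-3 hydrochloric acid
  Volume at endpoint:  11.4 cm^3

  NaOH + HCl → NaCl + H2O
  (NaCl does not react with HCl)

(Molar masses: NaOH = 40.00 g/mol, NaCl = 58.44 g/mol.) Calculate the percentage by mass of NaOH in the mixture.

n(HCl) = 0.0114 × 0.631 = 7.19 × 10^-3 mol
Let x = n(NaOH), y = n(NaCl).
Titrant: 1x = 7.19 × 10^-3;  mass: 40.00x + 58.44y = 0.418
Solving, x = 7.19 × 10^-3 mol, y = 2.23 × 10^-3 mol
mass of NaOH = 7.19 × 10^-3 × 40.00 = 0.288 g
% NaOH = 0.288 / 0.418 × 100 = 68.8 %

68.8 %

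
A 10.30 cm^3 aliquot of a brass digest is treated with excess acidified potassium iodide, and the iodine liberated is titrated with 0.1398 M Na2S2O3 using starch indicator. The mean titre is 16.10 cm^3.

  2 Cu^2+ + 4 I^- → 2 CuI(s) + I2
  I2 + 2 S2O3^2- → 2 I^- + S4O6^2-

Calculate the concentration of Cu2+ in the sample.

n(S2O3^2-) = 0.01610 × 0.1398 = 2.251 × 10^-3 mol
n(I2) = n(S2O3^2-)/2 = 1.125 × 10^-3 mol
From the 2:1 ratio, n(Cu2+) in the aliquot = 2/1 × 1.125 × 10^-3 = 2.251 × 10^-3 mol
[Cu2+] = 2.251 × 10^-3 / 0.01030 = 0.2185 mol/L

0.2185 M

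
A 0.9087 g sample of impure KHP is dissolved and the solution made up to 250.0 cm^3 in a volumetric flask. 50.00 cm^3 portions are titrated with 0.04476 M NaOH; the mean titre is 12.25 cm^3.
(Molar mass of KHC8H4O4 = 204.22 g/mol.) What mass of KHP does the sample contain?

KHC8H4O4 + NaOH → KNaC8H4O4 + H2O
n(NaOH) per titration = 0.01225 × 0.04476 = 5.483 × 10^-4 mol
n(KHC8H4O4) in each aliquot = 5.483 × 10^-4 mol (1:1 ratio)
n(KHC8H4O4) in the whole flask = 5.483 × 10^-4 × 250.0/50.00 = 2.742 × 10^-3 mol
mass of KHC8H4O4 = 2.742 × 10^-3 × 204.22 = 0.5599 g

0.5599 g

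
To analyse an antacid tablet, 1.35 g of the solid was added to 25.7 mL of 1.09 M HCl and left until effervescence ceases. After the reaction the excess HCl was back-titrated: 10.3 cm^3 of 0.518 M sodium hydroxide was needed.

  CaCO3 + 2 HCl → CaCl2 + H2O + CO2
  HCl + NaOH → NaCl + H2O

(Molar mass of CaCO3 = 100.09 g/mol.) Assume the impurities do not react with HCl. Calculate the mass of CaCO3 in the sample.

1.13 g

n(HCl) added = 0.0257 × 1.09 = 0.0280 mol
n(NaOH) used in back-titration = 0.0103 × 0.518 = 5.34 × 10^-3 mol
n(HCl) left over = 5.34 × 10^-3 mol (1:1 ratio)
n(HCl) consumed by analyte = 0.0280 − 5.34 × 10^-3 = 0.0227 mol
From the 1:2 ratio, n(CaCO3) = 1/2 × 0.0227 = 0.0113 mol
mass of CaCO3 = 0.0113 × 100.09 = 1.13 g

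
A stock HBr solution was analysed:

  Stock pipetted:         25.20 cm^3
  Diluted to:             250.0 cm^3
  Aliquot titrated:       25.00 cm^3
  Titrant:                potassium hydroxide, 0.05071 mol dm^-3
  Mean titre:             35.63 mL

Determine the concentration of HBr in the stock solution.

0.7170 mol/L

HBr + KOH → KBr + H2O
n(KOH) = 0.03563 × 0.05071 = 1.807 × 10^-3 mol
n(HBr) in the aliquot = 1.807 × 10^-3 mol (1:1 ratio)
[HBr]_dilute = 1.807 × 10^-3 / 0.02500 = 0.07227 mol/L
Dilution factor = 250.0 / 25.20 = 9.921
[HBr]_stock = 0.07227 × 9.921 = 0.7170 mol/L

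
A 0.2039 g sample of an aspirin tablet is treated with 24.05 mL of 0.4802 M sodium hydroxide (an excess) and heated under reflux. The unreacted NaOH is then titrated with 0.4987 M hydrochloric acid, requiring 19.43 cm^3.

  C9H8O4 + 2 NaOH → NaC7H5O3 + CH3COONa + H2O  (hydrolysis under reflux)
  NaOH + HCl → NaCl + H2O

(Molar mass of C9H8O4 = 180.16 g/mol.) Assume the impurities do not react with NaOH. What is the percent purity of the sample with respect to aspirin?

82.13 %

n(NaOH) added = 0.02405 × 0.4802 = 0.01155 mol
n(HCl) used in back-titration = 0.01943 × 0.4987 = 9.690 × 10^-3 mol
n(NaOH) left over = 9.690 × 10^-3 mol (1:1 ratio)
n(NaOH) consumed by analyte = 0.01155 − 9.690 × 10^-3 = 1.859 × 10^-3 mol
From the 1:2 ratio, n(C9H8O4) = 1/2 × 1.859 × 10^-3 = 9.295 × 10^-4 mol
mass of C9H8O4 = 9.295 × 10^-4 × 180.16 = 0.1675 g
% C9H8O4 = 0.1675 / 0.2039 × 100 = 82.13 %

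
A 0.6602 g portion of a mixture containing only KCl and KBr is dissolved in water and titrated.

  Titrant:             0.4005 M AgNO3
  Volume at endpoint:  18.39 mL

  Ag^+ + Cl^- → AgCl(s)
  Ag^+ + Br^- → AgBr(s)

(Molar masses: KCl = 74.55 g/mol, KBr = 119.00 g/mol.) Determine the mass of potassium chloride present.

n(AgNO3) = 0.01839 × 0.4005 = 7.365 × 10^-3 mol
Let x = n(KCl), y = n(KBr).
Titrant: 1x + 1y = 7.365 × 10^-3;  mass: 74.55x + 119.00y = 0.6602
Solving, x = 4.865 × 10^-3 mol, y = 2.500 × 10^-3 mol
mass of KCl = 4.865 × 10^-3 × 74.55 = 0.3627 g

0.3627 g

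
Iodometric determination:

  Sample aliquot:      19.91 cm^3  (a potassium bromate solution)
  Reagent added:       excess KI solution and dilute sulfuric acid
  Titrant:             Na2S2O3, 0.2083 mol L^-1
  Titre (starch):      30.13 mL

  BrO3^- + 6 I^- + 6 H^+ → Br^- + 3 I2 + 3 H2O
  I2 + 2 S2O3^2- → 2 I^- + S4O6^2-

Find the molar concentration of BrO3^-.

n(S2O3^2-) = 0.03013 × 0.2083 = 6.276 × 10^-3 mol
n(I2) = n(S2O3^2-)/2 = 3.138 × 10^-3 mol
From the 1:3 ratio, n(BrO3^-) in the aliquot = 1/3 × 3.138 × 10^-3 = 1.046 × 10^-3 mol
[BrO3^-] = 1.046 × 10^-3 / 0.01991 = 0.05254 mol/L

0.05254 mol/L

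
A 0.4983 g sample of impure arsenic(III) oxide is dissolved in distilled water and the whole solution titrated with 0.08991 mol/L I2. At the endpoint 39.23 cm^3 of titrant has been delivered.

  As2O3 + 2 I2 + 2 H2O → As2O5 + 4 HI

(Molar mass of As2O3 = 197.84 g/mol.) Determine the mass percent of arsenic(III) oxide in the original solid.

70.02 %

n(I2) = 0.03923 L × 0.08991 mol/L = 3.527 × 10^-3 mol
From the 1:2 ratio, n(As2O3) = 1/2 × 3.527 × 10^-3 = 1.764 × 10^-3 mol
mass of As2O3 = 1.764 × 10^-3 × 197.84 g/mol = 0.3489 g
% As2O3 = 0.3489 / 0.4983 × 100 = 70.02 %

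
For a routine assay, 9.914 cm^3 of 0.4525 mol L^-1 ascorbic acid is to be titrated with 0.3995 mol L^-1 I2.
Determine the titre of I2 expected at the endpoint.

11.23 mL

C6H8O6 + I2 → C6H6O6 + 2 HI
n(C6H8O6) = 0.009914 L × 0.4525 mol/L = 4.486 × 10^-3 mol
n(I2) = 4.486 × 10^-3 mol (1:1 stoichiometry)
V(I2) = 4.486 × 10^-3 mol / 0.3995 mol/L = 0.01123 L = 11.23 mL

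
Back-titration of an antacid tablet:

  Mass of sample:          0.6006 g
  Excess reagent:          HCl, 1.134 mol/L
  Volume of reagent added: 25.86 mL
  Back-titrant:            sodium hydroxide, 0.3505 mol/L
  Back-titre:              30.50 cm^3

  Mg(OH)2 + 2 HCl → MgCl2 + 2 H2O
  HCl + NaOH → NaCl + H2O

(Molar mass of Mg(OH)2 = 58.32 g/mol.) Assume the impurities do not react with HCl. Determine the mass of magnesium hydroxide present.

0.5434 g

n(HCl) added = 0.02586 × 1.134 = 0.02933 mol
n(NaOH) used in back-titration = 0.03050 × 0.3505 = 0.01069 mol
n(HCl) left over = 0.01069 mol (1:1 ratio)
n(HCl) consumed by analyte = 0.02933 − 0.01069 = 0.01863 mol
From the 1:2 ratio, n(Mg(OH)2) = 1/2 × 0.01863 = 9.317 × 10^-3 mol
mass of Mg(OH)2 = 9.317 × 10^-3 × 58.32 = 0.5434 g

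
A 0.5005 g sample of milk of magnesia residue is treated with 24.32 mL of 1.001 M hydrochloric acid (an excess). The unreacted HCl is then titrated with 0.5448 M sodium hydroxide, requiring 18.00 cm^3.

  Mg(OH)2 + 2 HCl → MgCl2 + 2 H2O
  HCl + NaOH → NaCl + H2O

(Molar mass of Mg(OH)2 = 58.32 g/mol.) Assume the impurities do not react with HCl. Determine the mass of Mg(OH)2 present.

0.4239 g

n(HCl) added = 0.02432 × 1.001 = 0.02434 mol
n(NaOH) used in back-titration = 0.01800 × 0.5448 = 9.806 × 10^-3 mol
n(HCl) left over = 9.806 × 10^-3 mol (1:1 ratio)
n(HCl) consumed by analyte = 0.02434 − 9.806 × 10^-3 = 0.01454 mol
From the 1:2 ratio, n(Mg(OH)2) = 1/2 × 0.01454 = 7.269 × 10^-3 mol
mass of Mg(OH)2 = 7.269 × 10^-3 × 58.32 = 0.4239 g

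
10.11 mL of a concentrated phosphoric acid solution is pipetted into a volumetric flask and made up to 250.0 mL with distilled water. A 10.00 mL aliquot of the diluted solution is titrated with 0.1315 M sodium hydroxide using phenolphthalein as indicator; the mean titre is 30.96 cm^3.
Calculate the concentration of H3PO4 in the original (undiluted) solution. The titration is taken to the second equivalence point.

H3PO4 + 2 NaOH → Na2HPO4 + 2 H2O
n(NaOH) = 0.03096 × 0.1315 = 4.071 × 10^-3 mol
From the 1:2 ratio, n(H3PO4) in the aliquot = 1/2 × 4.071 × 10^-3 = 2.036 × 10^-3 mol
[H3PO4]_dilute = 2.036 × 10^-3 / 0.01000 = 0.2036 mol/L
Dilution factor = 250.0 / 10.11 = 24.73
[H3PO4]_stock = 0.2036 × 24.73 = 5.034 mol/L

5.034 M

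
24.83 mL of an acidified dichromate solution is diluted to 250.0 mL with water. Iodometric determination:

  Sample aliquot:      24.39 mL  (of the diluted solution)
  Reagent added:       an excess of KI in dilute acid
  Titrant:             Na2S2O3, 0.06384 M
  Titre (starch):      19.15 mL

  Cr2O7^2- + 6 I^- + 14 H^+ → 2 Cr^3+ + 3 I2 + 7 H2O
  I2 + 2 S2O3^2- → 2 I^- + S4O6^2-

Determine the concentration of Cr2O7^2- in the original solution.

n(S2O3^2-) = 0.01915 × 0.06384 = 1.223 × 10^-3 mol
n(I2) = n(S2O3^2-)/2 = 6.113 × 10^-4 mol
From the 1:3 ratio, n(Cr2O7^2-) in the aliquot = 1/3 × 6.113 × 10^-4 = 2.038 × 10^-4 mol
[Cr2O7^2-]_dilute = 2.038 × 10^-4 / 0.02439 = 0.008354 mol/L
[Cr2O7^2-]_original = 0.008354 × 250.0/24.83 = 0.08411 mol/L

0.08411 M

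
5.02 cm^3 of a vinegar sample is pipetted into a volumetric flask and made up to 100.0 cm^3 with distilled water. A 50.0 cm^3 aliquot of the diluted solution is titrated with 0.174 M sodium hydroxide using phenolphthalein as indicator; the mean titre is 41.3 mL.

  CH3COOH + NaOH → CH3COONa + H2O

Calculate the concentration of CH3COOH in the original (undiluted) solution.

n(NaOH) = 0.0413 × 0.174 = 7.19 × 10^-3 mol
n(CH3COOH) in the aliquot = 7.19 × 10^-3 mol (1:1 ratio)
[CH3COOH]_dilute = 7.19 × 10^-3 / 0.0500 = 0.144 mol/L
Dilution factor = 100.0 / 5.02 = 19.92
[CH3COOH]_stock = 0.144 × 19.92 = 2.86 mol/L

2.86 M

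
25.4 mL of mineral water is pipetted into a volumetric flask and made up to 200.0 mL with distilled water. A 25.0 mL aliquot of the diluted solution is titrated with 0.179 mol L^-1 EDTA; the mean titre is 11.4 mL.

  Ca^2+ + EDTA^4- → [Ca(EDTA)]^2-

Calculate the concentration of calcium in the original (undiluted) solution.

0.643 mol/L

n(EDTA) = 0.0114 × 0.179 = 2.04 × 10^-3 mol
n(Ca2+) in the aliquot = 2.04 × 10^-3 mol (1:1 ratio)
[Ca2+]_dilute = 2.04 × 10^-3 / 0.0250 = 0.0816 mol/L
Dilution factor = 200.0 / 25.4 = 7.874
[Ca2+]_stock = 0.0816 × 7.874 = 0.643 mol/L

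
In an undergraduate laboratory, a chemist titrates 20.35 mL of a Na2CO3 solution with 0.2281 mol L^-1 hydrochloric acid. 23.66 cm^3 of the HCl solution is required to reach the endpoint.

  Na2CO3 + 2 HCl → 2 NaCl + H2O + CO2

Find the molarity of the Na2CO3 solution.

0.1326 mol/L

n(HCl) = 0.02366 L × 0.2281 mol/L = 5.397 × 10^-3 mol
From the 1:2 mole ratio, n(Na2CO3) = 1/2 × 5.397 × 10^-3 = 2.698 × 10^-3 mol
[Na2CO3] = 2.698 × 10^-3 mol / 0.02035 L = 0.1326 mol/L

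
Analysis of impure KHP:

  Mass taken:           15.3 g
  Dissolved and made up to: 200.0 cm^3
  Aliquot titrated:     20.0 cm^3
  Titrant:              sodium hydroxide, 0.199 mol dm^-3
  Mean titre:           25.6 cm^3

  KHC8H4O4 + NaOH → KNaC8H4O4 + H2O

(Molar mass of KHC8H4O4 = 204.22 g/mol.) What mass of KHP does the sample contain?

n(NaOH) per titration = 0.0256 × 0.199 = 5.09 × 10^-3 mol
n(KHC8H4O4) in each aliquot = 5.09 × 10^-3 mol (1:1 ratio)
n(KHC8H4O4) in the whole flask = 5.09 × 10^-3 × 200.0/20.0 = 0.0509 mol
mass of KHC8H4O4 = 0.0509 × 204.22 = 10.4 g

10.4 g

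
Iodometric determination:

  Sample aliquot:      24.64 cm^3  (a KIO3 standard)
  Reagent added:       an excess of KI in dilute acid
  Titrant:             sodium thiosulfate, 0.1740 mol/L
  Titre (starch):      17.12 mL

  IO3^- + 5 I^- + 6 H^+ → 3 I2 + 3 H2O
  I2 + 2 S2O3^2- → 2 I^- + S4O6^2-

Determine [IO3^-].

n(S2O3^2-) = 0.01712 × 0.1740 = 2.979 × 10^-3 mol
n(I2) = n(S2O3^2-)/2 = 1.489 × 10^-3 mol
From the 1:3 ratio, n(IO3^-) in the aliquot = 1/3 × 1.489 × 10^-3 = 4.965 × 10^-4 mol
[IO3^-] = 4.965 × 10^-4 / 0.02464 = 0.02015 mol/L

0.02015 mol/L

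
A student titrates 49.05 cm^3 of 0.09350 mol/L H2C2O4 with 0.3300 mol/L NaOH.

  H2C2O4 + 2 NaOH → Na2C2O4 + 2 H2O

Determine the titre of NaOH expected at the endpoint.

n(H2C2O4) = 0.04905 L × 0.09350 mol/L = 4.586 × 10^-3 mol
From the 2:1 stoichiometry, n(NaOH) = 2/1 × 4.586 × 10^-3 = 9.172 × 10^-3 mol
V(NaOH) = 9.172 × 10^-3 mol / 0.3300 mol/L = 0.02779 L = 27.79 mL

27.79 mL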